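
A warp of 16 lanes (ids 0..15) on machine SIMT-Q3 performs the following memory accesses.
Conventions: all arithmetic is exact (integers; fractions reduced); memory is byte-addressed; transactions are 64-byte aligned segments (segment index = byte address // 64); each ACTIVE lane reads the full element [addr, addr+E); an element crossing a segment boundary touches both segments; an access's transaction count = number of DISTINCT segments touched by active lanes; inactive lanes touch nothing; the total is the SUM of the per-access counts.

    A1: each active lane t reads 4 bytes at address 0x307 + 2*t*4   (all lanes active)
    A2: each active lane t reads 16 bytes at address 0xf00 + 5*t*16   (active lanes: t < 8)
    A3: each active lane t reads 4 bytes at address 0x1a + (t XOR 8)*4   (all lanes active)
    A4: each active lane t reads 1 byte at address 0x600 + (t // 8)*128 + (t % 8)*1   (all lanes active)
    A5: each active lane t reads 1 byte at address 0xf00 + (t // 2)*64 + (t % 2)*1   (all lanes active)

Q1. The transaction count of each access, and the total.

A1: 3 transactions
A2: 8 transactions
A3: 2 transactions
A4: 2 transactions
A5: 8 transactions

Answer: 3,8,2,2,8; total 23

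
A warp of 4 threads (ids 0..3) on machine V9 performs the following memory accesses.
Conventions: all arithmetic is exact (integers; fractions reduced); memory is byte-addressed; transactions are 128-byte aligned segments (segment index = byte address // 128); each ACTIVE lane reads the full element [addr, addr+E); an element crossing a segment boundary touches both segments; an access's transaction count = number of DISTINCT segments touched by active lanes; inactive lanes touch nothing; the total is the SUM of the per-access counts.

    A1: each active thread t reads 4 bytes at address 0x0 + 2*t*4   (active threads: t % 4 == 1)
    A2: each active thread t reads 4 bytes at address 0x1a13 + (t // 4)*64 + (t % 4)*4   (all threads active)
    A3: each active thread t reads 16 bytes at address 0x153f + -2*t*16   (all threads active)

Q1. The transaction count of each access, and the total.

A1: 1 transaction
A2: 1 transaction
A3: 2 transactions

Answer: 1,1,2; total 4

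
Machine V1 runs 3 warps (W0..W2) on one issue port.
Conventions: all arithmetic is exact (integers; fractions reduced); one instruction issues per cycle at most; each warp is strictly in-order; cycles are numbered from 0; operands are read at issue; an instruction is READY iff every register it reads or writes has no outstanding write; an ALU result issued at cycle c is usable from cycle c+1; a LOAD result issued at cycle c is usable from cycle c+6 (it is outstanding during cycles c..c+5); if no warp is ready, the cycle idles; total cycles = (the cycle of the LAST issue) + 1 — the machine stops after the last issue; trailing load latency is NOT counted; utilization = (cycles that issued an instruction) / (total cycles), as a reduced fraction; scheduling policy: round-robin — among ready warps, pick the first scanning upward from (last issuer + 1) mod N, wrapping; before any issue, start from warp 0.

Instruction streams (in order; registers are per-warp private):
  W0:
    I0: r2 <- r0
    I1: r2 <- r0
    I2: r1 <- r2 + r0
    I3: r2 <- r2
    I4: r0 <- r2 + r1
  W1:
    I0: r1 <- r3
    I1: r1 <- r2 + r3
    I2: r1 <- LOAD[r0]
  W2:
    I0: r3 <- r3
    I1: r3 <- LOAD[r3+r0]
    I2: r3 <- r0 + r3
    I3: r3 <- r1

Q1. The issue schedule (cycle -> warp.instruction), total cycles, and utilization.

cycle 0: W0.I0
cycle 1: W1.I0
cycle 2: W2.I0
cycle 3: W0.I1
cycle 4: W1.I1
cycle 5: W2.I1
cycle 6: W0.I2
cycle 7: W1.I2
cycle 8: W0.I3
cycle 9: W0.I4
cycle 10: idle
cycle 11: W2.I2
cycle 12: W2.I3

Answer: 13 cycles, utilization 12/13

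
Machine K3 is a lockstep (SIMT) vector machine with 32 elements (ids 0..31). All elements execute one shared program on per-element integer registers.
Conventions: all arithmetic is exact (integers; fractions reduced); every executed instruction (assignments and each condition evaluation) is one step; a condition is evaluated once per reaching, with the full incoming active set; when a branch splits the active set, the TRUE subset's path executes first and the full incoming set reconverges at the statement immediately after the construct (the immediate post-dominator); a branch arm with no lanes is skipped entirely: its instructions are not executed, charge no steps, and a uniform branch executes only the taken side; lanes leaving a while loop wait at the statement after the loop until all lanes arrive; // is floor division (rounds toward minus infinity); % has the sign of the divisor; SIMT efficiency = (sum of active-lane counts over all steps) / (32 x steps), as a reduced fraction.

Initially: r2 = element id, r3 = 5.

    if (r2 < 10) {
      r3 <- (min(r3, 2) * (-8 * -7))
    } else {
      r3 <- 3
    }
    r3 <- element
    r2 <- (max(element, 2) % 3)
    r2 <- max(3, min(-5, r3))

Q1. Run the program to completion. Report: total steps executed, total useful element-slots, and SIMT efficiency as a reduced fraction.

Answer: 6 steps, 160 useful, 5/6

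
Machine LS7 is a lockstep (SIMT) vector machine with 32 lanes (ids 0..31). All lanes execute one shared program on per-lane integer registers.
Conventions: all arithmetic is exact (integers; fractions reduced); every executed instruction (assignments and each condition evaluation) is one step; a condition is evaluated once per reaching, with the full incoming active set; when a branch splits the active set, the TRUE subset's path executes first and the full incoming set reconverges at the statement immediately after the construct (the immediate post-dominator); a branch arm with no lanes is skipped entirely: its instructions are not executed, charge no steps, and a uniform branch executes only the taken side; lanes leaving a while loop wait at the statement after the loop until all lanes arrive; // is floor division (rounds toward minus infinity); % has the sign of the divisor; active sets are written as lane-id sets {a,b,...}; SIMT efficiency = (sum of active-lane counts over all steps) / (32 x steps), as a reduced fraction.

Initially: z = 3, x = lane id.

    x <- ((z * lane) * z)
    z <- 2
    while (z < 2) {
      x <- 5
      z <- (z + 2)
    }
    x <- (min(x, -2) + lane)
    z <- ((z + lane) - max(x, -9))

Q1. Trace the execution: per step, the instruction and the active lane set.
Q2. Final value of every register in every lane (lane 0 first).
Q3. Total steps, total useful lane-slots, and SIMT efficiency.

step 0: x <- ((z * lane) * z)        {0,1,2,3,4,5,6,7,8,9,10,11,12,13,14,15,16,17,18,19,20,21,22,23,24,25,26,27,28,29,30,31}
step 1: z <- 2                       {0,1,2,3,4,5,6,7,8,9,10,11,12,13,14,15,16,17,18,19,20,21,22,23,24,25,26,27,28,29,30,31}
step 2: eval (z < 2)                 {0,1,2,3,4,5,6,7,8,9,10,11,12,13,14,15,16,17,18,19,20,21,22,23,24,25,26,27,28,29,30,31}
step 3: x <- (min(x, -2) + lane)     {0,1,2,3,4,5,6,7,8,9,10,11,12,13,14,15,16,17,18,19,20,21,22,23,24,25,26,27,28,29,30,31}
step 4: z <- ((z + lane) - max(x, -9)) {0,1,2,3,4,5,6,7,8,9,10,11,12,13,14,15,16,17,18,19,20,21,22,23,24,25,26,27,28,29,30,31}

Answer: 5 steps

z: 4,4,4,4,4,4,4,4,4,4,4,4,4,4,4,4,4,4,4,4,4,4,4,4,4,4,4,4,4,4,4,4
x: -2,-1,0,1,2,3,4,5,6,7,8,9,10,11,12,13,14,15,16,17,18,19,20,21,22,23,24,25,26,27,28,29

steps = 5; useful = 160; efficiency = 160/160 = 1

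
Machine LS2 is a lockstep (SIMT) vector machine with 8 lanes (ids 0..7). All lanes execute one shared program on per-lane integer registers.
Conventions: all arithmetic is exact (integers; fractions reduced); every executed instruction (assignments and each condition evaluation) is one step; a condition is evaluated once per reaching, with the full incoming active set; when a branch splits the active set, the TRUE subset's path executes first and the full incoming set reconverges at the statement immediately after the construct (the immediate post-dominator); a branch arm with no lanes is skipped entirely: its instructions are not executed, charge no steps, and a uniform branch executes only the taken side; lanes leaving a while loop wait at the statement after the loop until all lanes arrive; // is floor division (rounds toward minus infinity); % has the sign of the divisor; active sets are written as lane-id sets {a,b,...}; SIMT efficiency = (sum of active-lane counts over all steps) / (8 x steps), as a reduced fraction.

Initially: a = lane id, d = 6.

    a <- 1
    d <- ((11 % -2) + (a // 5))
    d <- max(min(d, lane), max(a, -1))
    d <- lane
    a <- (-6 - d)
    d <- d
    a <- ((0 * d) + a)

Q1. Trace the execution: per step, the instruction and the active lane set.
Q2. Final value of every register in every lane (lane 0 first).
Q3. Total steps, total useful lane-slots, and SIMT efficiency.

step 0: a <- 1                       {0,1,2,3,4,5,6,7}
step 1: d <- ((11 % -2) + (a // 5))  {0,1,2,3,4,5,6,7}
step 2: d <- max(min(d, lane), max(a, -1)) {0,1,2,3,4,5,6,7}
step 3: d <- lane                    {0,1,2,3,4,5,6,7}
step 4: a <- (-6 - d)                {0,1,2,3,4,5,6,7}
step 5: d <- d                       {0,1,2,3,4,5,6,7}
step 6: a <- ((0 * d) + a)           {0,1,2,3,4,5,6,7}

Answer: 7 steps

a: -6,-7,-8,-9,-10,-11,-12,-13
d: 0,1,2,3,4,5,6,7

steps = 7; useful = 56; efficiency = 56/56 = 1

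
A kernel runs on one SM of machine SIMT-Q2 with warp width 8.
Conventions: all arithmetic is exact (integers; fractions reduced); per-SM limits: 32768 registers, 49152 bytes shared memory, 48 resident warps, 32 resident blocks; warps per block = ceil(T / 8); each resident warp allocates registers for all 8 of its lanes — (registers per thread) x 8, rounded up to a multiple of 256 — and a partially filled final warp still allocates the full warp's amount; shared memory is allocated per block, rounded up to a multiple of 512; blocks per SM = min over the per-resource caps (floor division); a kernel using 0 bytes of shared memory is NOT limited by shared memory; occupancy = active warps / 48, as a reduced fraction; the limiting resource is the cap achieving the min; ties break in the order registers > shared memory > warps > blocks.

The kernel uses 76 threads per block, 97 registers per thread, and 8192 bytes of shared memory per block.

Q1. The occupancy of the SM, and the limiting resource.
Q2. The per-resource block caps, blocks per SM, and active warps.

Answer: occupancy 5/8, limited by registers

registers: 3 blocks
shared memory: 6 blocks
warps: 4 blocks
blocks: 32 blocks

Answer: 3 blocks, 30 active warps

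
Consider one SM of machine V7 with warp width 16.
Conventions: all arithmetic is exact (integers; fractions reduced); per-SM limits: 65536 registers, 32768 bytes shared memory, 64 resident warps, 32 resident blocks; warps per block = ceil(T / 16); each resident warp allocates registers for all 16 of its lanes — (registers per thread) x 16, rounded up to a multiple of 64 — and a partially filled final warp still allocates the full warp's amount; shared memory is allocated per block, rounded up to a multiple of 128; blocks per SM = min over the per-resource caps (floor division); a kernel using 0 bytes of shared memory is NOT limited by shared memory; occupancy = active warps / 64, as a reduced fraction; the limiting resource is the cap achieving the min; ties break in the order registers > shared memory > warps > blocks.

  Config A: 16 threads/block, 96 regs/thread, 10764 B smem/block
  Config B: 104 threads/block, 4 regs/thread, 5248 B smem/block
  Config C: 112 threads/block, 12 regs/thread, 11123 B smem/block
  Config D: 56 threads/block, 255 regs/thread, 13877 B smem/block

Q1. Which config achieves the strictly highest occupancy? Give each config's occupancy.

occupancies: A 3/64, B 21/32, C 7/32, D 1/8

Answer: B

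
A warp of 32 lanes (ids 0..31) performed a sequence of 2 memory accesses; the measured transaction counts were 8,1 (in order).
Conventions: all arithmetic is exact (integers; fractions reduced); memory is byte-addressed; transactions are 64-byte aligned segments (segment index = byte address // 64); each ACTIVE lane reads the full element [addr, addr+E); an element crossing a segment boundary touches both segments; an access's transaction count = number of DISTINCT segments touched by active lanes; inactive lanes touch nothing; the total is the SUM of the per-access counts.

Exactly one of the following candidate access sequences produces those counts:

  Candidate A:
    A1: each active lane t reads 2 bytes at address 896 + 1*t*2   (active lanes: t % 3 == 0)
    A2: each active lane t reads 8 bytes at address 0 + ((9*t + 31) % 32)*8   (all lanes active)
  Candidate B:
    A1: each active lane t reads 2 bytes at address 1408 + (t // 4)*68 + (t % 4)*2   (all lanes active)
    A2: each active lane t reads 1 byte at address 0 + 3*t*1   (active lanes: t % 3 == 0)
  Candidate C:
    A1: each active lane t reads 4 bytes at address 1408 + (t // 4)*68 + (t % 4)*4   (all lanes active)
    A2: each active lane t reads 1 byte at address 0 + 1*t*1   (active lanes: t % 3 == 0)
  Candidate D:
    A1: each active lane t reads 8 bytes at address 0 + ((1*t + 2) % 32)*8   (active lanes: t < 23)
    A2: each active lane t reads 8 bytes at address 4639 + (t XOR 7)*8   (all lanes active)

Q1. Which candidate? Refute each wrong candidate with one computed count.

A: A1 gives 1 transaction, not 8
B: A2 gives 2 transactions, not 1
D: A1 gives 4 transactions, not 8
C: all counts match (8,1)

Answer: C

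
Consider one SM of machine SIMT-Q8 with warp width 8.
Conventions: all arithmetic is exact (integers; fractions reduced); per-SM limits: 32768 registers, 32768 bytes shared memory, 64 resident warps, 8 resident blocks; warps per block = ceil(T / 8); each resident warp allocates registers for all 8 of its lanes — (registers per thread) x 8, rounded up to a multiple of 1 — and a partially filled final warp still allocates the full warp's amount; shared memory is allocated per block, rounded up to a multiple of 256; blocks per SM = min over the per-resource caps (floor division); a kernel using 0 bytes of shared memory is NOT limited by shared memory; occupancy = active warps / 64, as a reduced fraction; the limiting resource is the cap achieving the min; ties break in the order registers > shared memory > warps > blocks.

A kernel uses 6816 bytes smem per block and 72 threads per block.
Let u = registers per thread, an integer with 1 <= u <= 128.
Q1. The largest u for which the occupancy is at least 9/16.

Answer: u = 113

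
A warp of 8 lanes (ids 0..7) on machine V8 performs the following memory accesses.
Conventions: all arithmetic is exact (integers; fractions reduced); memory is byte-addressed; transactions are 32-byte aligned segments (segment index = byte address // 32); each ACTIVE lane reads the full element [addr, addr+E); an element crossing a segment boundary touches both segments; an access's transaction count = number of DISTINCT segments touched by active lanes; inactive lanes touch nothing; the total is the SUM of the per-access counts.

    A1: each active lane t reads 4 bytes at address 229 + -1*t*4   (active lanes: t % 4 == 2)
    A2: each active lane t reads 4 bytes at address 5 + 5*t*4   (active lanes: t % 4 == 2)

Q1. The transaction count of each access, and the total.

A1: 2 transactions
A2: 3 transactions

Answer: 2,3; total 5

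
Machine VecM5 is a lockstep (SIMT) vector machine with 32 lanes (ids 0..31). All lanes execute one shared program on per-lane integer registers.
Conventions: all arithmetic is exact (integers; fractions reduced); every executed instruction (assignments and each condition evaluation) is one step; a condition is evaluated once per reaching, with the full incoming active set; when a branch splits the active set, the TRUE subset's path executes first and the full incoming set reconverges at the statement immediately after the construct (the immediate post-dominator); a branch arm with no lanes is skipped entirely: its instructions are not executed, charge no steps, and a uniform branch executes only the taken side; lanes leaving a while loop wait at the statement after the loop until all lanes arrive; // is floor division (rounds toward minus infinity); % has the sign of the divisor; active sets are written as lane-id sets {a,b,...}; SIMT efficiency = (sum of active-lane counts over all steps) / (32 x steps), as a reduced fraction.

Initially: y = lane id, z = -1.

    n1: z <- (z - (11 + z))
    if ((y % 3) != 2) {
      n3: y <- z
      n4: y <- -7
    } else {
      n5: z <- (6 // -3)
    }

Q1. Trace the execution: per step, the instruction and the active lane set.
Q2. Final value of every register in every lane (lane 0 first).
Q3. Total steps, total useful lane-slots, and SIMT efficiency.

step 0: z <- (z - (11 + z))          {0,1,2,3,4,5,6,7,8,9,10,11,12,13,14,15,16,17,18,19,20,21,22,23,24,25,26,27,28,29,30,31}
step 1: eval ((y % 3) != 2)          {0,1,2,3,4,5,6,7,8,9,10,11,12,13,14,15,16,17,18,19,20,21,22,23,24,25,26,27,28,29,30,31}
step 2: y <- z                       {0,1,3,4,6,7,9,10,12,13,15,16,18,19,21,22,24,25,27,28,30,31}
step 3: y <- -7                      {0,1,3,4,6,7,9,10,12,13,15,16,18,19,21,22,24,25,27,28,30,31}
step 4: z <- (6 // -3)               {2,5,8,11,14,17,20,23,26,29}

Answer: 5 steps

y: -7,-7,2,-7,-7,5,-7,-7,8,-7,-7,11,-7,-7,14,-7,-7,17,-7,-7,20,-7,-7,23,-7,-7,26,-7,-7,29,-7,-7
z: -11,-11,-2,-11,-11,-2,-11,-11,-2,-11,-11,-2,-11,-11,-2,-11,-11,-2,-11,-11,-2,-11,-11,-2,-11,-11,-2,-11,-11,-2,-11,-11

steps = 5; useful = 118; efficiency = 118/160 = 59/80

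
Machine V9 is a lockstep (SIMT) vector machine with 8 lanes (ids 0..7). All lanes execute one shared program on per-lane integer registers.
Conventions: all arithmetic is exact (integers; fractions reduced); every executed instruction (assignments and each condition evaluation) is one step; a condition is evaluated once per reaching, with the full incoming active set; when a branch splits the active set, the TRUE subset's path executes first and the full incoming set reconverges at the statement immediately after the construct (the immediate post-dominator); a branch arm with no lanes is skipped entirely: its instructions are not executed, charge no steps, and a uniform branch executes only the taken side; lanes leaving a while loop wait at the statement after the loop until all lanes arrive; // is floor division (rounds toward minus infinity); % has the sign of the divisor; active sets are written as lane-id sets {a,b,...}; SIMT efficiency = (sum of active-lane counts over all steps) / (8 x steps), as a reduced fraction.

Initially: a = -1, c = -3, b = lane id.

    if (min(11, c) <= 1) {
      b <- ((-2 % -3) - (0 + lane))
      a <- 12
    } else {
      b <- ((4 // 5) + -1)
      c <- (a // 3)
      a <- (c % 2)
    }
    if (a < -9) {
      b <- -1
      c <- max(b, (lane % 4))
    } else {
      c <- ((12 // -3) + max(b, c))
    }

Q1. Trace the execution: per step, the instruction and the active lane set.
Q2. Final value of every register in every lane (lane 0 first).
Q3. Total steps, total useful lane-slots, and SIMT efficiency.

step 0: eval (min(11, c) <= 1)       {0,1,2,3,4,5,6,7}
step 1: b <- ((-2 % -3) - (0 + lane)) {0,1,2,3,4,5,6,7}
step 2: a <- 12                      {0,1,2,3,4,5,6,7}
step 3: eval (a < -9)                {0,1,2,3,4,5,6,7}
step 4: c <- ((12 // -3) + max(b, c)) {0,1,2,3,4,5,6,7}

Answer: 5 steps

a: 12,12,12,12,12,12,12,12
c: -6,-7,-7,-7,-7,-7,-7,-7
b: -2,-3,-4,-5,-6,-7,-8,-9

steps = 5; useful = 40; efficiency = 40/40 = 1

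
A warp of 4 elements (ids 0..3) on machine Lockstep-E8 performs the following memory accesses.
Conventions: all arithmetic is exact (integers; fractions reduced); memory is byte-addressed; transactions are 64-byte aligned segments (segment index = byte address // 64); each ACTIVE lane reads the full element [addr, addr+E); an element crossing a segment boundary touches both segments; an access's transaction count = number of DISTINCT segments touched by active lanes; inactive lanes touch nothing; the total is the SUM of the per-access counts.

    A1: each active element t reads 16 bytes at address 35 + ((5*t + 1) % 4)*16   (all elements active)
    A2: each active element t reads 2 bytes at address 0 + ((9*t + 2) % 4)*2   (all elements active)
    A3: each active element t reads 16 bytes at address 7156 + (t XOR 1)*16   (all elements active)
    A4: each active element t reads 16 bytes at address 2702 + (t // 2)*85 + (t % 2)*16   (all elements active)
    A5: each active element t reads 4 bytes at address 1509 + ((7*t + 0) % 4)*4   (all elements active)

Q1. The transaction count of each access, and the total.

A1: 2 transactions
A2: 1 transaction
A3: 2 transactions
A4: 3 transactions
A5: 1 transaction

Answer: 2,1,2,3,1; total 9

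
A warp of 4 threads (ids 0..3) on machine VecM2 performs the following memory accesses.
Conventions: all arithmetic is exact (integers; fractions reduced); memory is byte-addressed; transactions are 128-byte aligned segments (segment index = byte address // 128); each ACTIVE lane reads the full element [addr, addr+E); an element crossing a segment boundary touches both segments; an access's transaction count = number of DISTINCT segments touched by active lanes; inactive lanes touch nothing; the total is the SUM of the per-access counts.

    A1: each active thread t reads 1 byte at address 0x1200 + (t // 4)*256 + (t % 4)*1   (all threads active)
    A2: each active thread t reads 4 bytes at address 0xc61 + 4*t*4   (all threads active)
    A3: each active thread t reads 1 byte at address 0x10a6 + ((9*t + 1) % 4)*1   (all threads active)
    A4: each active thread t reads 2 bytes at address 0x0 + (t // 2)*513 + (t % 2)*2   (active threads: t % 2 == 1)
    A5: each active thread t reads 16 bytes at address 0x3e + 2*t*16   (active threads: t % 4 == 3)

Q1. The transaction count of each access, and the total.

A1: 1 transaction
A2: 2 transactions
A3: 1 transaction
A4: 2 transactions
A5: 1 transaction

Answer: 1,2,1,2,1; total 7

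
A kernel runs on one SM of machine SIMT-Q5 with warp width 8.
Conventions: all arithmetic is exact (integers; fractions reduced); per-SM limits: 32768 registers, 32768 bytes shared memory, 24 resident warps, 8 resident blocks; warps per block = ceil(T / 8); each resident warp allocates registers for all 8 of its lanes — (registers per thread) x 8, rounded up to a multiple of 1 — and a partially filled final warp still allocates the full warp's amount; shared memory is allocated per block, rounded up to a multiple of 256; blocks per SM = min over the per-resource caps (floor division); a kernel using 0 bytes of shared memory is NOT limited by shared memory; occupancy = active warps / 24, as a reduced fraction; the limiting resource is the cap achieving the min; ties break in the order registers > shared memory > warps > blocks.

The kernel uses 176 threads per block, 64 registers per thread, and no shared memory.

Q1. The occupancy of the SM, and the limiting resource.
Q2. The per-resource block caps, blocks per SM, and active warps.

Answer: occupancy 11/12, limited by warps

registers: 2 blocks
shared memory: no limit (kernel uses none)
warps: 1 block
blocks: 8 blocks

Answer: 1 block, 22 active warps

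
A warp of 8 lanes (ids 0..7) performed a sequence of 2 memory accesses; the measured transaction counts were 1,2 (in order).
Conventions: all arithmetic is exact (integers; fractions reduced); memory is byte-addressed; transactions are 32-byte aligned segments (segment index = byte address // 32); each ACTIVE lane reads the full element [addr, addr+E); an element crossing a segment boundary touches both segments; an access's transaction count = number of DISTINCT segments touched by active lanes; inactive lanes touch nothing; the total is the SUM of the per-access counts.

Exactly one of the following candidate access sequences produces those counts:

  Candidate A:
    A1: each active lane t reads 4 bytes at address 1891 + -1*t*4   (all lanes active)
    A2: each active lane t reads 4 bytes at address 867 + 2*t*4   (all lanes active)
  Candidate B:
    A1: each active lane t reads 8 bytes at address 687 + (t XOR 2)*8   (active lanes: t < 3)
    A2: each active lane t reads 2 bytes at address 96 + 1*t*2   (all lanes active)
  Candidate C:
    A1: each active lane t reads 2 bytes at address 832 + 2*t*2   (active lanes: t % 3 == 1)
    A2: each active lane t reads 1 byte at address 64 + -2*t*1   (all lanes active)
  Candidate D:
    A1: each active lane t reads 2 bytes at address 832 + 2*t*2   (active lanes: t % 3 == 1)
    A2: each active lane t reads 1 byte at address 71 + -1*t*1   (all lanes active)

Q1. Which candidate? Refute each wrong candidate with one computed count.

A: A1 gives 2 transactions, not 1
B: A1 gives 2 transactions, not 1
D: A2 gives 1 transaction, not 2
C: all counts match (1,2)

Answer: C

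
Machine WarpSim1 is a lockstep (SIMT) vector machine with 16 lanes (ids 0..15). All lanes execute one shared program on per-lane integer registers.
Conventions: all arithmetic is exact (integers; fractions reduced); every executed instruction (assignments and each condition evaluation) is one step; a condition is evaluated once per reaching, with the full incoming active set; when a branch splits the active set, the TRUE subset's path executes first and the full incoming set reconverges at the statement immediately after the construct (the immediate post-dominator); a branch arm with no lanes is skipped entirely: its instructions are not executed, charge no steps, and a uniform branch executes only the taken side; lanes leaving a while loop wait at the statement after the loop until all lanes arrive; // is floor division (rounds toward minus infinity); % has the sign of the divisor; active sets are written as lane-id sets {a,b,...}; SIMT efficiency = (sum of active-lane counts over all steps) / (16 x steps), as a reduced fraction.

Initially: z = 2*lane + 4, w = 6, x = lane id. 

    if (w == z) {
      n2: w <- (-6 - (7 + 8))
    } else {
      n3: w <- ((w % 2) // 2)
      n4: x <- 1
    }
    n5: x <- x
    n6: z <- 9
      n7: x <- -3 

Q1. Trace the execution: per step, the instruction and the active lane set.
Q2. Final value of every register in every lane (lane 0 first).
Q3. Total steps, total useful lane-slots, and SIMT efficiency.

step 0: eval (w == z)                {0,1,2,3,4,5,6,7,8,9,10,11,12,13,14,15}
step 1: w <- (-6 - (7 + 8))          {1}
step 2: w <- ((w % 2) // 2)          {0,2,3,4,5,6,7,8,9,10,11,12,13,14,15}
step 3: x <- 1                       {0,2,3,4,5,6,7,8,9,10,11,12,13,14,15}
step 4: x <- x                       {0,1,2,3,4,5,6,7,8,9,10,11,12,13,14,15}
step 5: z <- 9                       {0,1,2,3,4,5,6,7,8,9,10,11,12,13,14,15}
step 6: x <- -3                      {0,1,2,3,4,5,6,7,8,9,10,11,12,13,14,15}

Answer: 7 steps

z: 9,9,9,9,9,9,9,9,9,9,9,9,9,9,9,9
w: 0,-21,0,0,0,0,0,0,0,0,0,0,0,0,0,0
x: -3,-3,-3,-3,-3,-3,-3,-3,-3,-3,-3,-3,-3,-3,-3,-3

steps = 7; useful = 95; efficiency = 95/112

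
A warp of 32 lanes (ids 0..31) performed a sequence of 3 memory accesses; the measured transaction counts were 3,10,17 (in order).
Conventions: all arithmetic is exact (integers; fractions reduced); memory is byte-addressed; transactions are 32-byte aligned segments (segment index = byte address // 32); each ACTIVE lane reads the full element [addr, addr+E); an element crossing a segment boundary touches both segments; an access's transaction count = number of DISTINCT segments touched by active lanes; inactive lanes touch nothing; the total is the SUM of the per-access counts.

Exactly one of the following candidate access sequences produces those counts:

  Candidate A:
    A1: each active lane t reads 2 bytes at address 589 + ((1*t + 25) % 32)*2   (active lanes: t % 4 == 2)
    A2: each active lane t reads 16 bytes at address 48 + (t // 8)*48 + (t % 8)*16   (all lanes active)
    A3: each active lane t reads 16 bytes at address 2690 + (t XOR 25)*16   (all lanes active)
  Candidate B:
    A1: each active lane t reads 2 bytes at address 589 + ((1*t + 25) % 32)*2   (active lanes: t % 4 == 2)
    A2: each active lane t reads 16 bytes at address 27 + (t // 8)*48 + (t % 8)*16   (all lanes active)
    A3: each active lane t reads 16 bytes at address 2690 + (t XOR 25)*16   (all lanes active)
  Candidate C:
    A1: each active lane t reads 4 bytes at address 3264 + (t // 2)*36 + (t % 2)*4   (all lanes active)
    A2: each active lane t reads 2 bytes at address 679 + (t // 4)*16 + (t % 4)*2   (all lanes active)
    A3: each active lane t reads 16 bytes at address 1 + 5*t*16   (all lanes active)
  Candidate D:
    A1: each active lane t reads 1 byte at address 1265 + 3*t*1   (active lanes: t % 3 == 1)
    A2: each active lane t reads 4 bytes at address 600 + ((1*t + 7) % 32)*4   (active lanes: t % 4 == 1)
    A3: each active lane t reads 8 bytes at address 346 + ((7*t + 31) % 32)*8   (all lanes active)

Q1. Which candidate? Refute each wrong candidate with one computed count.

A: A2 gives 9 transactions, not 10
C: A1 gives 18 transactions, not 3
D: A1 gives 4 transactions, not 3
B: all counts match (3,10,17)

Answer: B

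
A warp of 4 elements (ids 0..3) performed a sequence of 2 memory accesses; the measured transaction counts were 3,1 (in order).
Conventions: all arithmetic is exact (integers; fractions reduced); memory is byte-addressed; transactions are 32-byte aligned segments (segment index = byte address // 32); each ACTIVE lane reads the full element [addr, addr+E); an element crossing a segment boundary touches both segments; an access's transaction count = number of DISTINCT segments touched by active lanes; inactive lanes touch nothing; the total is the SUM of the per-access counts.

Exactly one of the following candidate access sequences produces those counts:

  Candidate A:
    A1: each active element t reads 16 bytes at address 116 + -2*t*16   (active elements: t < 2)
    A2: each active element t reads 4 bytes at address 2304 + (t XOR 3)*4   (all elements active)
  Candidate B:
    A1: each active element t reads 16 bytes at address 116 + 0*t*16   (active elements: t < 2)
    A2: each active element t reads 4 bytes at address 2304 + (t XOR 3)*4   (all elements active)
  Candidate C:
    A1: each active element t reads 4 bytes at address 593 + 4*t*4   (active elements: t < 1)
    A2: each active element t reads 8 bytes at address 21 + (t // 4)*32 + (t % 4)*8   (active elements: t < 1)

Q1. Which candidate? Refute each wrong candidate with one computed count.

B: A1 gives 2 transactions, not 3
C: A1 gives 1 transaction, not 3
A: all counts match (3,1)

Answer: A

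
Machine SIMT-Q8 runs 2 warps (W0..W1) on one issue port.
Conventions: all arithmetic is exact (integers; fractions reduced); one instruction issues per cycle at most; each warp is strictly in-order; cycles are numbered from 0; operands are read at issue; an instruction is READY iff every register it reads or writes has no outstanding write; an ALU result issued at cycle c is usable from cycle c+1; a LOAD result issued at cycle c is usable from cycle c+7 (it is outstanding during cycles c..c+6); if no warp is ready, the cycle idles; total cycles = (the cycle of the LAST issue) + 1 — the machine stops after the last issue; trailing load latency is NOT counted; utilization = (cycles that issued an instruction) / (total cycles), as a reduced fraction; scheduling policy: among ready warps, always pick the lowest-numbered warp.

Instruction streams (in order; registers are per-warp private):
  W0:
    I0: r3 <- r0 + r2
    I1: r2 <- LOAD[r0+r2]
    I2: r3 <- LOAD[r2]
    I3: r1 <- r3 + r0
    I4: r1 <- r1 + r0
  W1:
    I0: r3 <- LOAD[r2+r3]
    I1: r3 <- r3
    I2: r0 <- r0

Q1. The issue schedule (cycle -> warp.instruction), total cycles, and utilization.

cycle 0: W0.I0
cycle 1: W0.I1
cycle 2: W1.I0
cycle 3: idle
cycle 4: idle
cycle 5: idle
cycle 6: idle
cycle 7: idle
cycle 8: W0.I2
cycle 9: W1.I1
cycle 10: W1.I2
cycle 11: idle
cycle 12: idle
cycle 13: idle
cycle 14: idle
cycle 15: W0.I3
cycle 16: W0.I4

Answer: 17 cycles, utilization 8/17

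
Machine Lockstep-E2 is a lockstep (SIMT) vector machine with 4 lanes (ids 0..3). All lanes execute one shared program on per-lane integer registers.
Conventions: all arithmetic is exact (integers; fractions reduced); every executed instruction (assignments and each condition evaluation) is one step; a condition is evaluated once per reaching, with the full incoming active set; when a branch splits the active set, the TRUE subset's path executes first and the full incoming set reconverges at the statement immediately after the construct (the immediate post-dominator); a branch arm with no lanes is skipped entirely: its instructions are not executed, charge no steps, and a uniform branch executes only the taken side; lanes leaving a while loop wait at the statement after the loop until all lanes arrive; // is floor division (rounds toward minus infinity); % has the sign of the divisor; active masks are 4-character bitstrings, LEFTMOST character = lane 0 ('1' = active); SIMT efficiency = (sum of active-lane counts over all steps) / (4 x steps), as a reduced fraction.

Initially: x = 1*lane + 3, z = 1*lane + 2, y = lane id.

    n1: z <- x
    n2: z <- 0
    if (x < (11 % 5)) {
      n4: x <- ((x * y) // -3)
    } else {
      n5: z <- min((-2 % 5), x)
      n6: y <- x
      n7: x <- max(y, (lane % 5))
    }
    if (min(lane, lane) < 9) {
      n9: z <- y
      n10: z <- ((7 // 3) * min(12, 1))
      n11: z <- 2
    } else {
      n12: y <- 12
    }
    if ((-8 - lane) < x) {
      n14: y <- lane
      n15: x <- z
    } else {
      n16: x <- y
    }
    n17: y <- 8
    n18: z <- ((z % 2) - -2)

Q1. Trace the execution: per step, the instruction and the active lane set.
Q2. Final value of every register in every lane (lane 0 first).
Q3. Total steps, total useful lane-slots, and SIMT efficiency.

step 0: z <- x                       1111
step 1: z <- 0                       1111
step 2: eval (x < (11 % 5))          1111
step 3: z <- min((-2 % 5), x)        1111
step 4: y <- x                       1111
step 5: x <- max(y, (lane % 5))      1111
step 6: eval (min(lane, lane) < 9)   1111
step 7: z <- y                       1111
step 8: z <- ((7 // 3) * min(12, 1)) 1111
step 9: z <- 2                       1111
step 10: eval ((-8 - lane) < x)       1111
step 11: y <- lane                    1111
step 12: x <- z                       1111
step 13: y <- 8                       1111
step 14: z <- ((z % 2) - -2)          1111

Answer: 15 steps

x: 2,2,2,2
z: 2,2,2,2
y: 8,8,8,8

steps = 15; useful = 60; efficiency = 60/60 = 1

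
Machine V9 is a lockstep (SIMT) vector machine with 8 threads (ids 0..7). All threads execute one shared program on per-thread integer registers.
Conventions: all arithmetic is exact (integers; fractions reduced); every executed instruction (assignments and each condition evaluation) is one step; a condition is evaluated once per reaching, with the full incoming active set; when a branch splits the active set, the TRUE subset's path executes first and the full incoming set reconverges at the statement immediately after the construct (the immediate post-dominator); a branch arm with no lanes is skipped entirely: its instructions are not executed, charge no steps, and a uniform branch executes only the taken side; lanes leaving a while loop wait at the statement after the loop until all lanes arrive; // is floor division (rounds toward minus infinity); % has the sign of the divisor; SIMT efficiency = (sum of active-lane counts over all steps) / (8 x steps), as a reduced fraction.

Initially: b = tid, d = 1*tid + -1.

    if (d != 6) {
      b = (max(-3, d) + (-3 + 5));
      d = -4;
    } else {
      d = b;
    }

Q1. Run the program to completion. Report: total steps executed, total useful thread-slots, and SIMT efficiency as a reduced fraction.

Answer: 4 steps, 23 useful, 23/32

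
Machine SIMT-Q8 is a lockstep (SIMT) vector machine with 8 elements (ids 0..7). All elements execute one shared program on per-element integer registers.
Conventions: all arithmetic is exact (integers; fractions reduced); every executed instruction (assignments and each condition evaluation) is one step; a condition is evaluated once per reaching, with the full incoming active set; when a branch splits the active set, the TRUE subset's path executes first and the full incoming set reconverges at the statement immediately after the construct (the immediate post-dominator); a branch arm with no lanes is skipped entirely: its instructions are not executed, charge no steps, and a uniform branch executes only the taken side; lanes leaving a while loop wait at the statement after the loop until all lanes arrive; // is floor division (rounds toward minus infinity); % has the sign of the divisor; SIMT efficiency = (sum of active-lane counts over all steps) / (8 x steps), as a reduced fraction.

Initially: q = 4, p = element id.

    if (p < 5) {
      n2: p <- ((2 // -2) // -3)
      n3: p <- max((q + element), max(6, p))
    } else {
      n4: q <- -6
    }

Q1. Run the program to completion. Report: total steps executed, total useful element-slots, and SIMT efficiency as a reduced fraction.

Answer: 4 steps, 21 useful, 21/32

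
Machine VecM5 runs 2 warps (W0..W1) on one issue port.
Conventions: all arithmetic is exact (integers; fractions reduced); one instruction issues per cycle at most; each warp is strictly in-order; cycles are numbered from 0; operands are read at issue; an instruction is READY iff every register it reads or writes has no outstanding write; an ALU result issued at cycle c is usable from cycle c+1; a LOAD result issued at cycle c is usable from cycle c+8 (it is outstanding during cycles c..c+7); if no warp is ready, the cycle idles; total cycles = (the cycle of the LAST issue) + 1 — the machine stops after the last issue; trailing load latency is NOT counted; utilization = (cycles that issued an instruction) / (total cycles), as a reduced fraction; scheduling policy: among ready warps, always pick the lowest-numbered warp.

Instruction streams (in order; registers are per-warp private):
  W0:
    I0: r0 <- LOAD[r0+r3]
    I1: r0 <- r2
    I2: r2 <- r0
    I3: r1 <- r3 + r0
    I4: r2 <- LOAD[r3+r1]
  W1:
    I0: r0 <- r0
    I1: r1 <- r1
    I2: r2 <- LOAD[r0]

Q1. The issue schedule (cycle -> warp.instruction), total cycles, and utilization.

cycle 0: W0.I0
cycle 1: W1.I0
cycle 2: W1.I1
cycle 3: W1.I2
cycle 4: idle
cycle 5: idle
cycle 6: idle
cycle 7: idle
cycle 8: W0.I1
cycle 9: W0.I2
cycle 10: W0.I3
cycle 11: W0.I4

Answer: 12 cycles, utilization 2/3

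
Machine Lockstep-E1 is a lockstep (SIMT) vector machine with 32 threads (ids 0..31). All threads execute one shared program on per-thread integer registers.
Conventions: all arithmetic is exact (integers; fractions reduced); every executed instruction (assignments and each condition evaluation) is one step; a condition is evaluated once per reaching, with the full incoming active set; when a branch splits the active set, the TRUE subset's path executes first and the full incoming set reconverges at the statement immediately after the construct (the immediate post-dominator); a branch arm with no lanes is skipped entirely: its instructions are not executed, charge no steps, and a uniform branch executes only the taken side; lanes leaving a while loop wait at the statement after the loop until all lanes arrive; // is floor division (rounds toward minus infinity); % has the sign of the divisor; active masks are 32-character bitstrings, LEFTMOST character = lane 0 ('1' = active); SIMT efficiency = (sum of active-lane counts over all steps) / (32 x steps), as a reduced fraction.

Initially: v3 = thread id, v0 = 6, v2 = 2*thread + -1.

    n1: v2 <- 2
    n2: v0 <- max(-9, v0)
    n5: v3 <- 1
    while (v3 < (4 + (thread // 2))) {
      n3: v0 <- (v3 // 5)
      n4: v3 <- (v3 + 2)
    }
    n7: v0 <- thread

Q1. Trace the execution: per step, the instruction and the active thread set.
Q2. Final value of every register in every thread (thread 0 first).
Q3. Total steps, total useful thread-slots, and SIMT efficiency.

step 0: v2 <- 2                      11111111111111111111111111111111
step 1: v0 <- max(-9, v0)            11111111111111111111111111111111
step 2: v3 <- 1                      11111111111111111111111111111111
step 3: eval (v3 < (4 + (thread // 2))) 11111111111111111111111111111111
step 4: v0 <- (v3 // 5)              11111111111111111111111111111111
step 5: v3 <- (v3 + 2)               11111111111111111111111111111111
step 6: eval (v3 < (4 + (thread // 2))) 11111111111111111111111111111111
step 7: v0 <- (v3 // 5)              11111111111111111111111111111111
step 8: v3 <- (v3 + 2)               11111111111111111111111111111111
step 9: eval (v3 < (4 + (thread // 2))) 11111111111111111111111111111111
step 10: v0 <- (v3 // 5)              00001111111111111111111111111111
step 11: v3 <- (v3 + 2)               00001111111111111111111111111111
step 12: eval (v3 < (4 + (thread // 2))) 00001111111111111111111111111111
step 13: v0 <- (v3 // 5)              00000000111111111111111111111111
step 14: v3 <- (v3 + 2)               00000000111111111111111111111111
step 15: eval (v3 < (4 + (thread // 2))) 00000000111111111111111111111111
step 16: v0 <- (v3 // 5)              00000000000011111111111111111111
step 17: v3 <- (v3 + 2)               00000000000011111111111111111111
step 18: eval (v3 < (4 + (thread // 2))) 00000000000011111111111111111111
step 19: v0 <- (v3 // 5)              00000000000000001111111111111111
step 20: v3 <- (v3 + 2)               00000000000000001111111111111111
step 21: eval (v3 < (4 + (thread // 2))) 00000000000000001111111111111111
step 22: v0 <- (v3 // 5)              00000000000000000000111111111111
step 23: v3 <- (v3 + 2)               00000000000000000000111111111111
step 24: eval (v3 < (4 + (thread // 2))) 00000000000000000000111111111111
step 25: v0 <- (v3 // 5)              00000000000000000000000011111111
step 26: v3 <- (v3 + 2)               00000000000000000000000011111111
step 27: eval (v3 < (4 + (thread // 2))) 00000000000000000000000011111111
step 28: v0 <- (v3 // 5)              00000000000000000000000000001111
step 29: v3 <- (v3 + 2)               00000000000000000000000000001111
step 30: eval (v3 < (4 + (thread // 2))) 00000000000000000000000000001111
step 31: v0 <- thread                 11111111111111111111111111111111

Answer: 32 steps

v3: 5,5,5,5,7,7,7,7,9,9,9,9,11,11,11,11,13,13,13,13,15,15,15,15,17,17,17,17,19,19,19,19
v0: 0,1,2,3,4,5,6,7,8,9,10,11,12,13,14,15,16,17,18,19,20,21,22,23,24,25,26,27,28,29,30,31
v2: 2,2,2,2,2,2,2,2,2,2,2,2,2,2,2,2,2,2,2,2,2,2,2,2,2,2,2,2,2,2,2,2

steps = 32; useful = 688; efficiency = 688/1024 = 43/64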